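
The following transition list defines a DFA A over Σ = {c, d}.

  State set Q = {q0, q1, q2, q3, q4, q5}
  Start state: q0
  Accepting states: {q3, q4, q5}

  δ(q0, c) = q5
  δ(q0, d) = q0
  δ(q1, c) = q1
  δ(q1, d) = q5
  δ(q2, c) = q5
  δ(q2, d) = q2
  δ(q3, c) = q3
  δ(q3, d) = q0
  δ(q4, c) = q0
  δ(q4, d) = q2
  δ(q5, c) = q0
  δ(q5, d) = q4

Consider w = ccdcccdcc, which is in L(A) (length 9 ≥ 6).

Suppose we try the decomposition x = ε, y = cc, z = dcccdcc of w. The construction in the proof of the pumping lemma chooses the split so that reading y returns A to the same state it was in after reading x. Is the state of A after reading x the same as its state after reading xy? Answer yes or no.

yes

Run of A on the first 2 characters of w = c c:
  step 0: q0  (start)
  step 1: q5  (read c: q0→q5)
  step 2: q0  (read c: q5→q0)

After x (step 0): q0. After xy (step 2): q0.
They match, so y = cc drives A around a cycle from q0 back to itself; pumping y any number of times keeps A in q0 before reading z, and xyⁱz ∈ L(A) for every i ≥ 0.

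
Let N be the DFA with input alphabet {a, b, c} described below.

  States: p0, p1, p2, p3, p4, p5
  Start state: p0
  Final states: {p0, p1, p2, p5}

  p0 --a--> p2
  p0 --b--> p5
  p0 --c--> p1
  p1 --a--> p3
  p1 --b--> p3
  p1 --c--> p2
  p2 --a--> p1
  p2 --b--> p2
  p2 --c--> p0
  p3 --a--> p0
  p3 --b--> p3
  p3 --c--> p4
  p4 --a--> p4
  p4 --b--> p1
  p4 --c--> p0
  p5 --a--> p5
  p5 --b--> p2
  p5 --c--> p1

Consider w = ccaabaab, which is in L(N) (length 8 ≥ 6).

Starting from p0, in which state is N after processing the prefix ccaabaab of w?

State sequence: p0 -c-> p1 -c-> p2 -a-> p1 -a-> p3 -b-> p3 -a-> p0 -a-> p2 -b-> p2

After reading 8 characters, N is in state p2.
(This kind of state-tracing is the core of the pumping-lemma construction: with 6 states, pigeonhole forces a repeat within the first 6 steps.)

p2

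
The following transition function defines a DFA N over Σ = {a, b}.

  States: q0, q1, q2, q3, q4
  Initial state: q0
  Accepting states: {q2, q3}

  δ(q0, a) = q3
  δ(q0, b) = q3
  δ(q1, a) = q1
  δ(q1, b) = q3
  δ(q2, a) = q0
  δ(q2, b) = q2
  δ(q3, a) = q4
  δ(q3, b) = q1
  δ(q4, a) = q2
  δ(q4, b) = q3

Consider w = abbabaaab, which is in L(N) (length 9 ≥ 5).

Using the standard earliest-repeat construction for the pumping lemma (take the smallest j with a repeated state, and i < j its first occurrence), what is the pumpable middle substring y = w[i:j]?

bb

State sequence: q0 -a-> q3 -b-> q1 -b-> q3 -a-> q4 -b-> q3 -a-> q4 -a-> q2 -a-> q0 -b-> q3
First repeat at step 3: q3 was already visited.

So i = 1, j = 3, giving x = w[0:1] = a, y = w[1:3] = bb, z = w[3:9] = abaaab.
Check: |xy| = 3 ≤ 5 and |y| = 2 ≥ 1. Reading y takes N from q3 back to q3, so every xyⁱz is accepted.
The DFA has 5 states, so the proof of the pumping lemma guarantees a repeated state among the first 5+1 visited; the segment between the two visits is the pumpable y.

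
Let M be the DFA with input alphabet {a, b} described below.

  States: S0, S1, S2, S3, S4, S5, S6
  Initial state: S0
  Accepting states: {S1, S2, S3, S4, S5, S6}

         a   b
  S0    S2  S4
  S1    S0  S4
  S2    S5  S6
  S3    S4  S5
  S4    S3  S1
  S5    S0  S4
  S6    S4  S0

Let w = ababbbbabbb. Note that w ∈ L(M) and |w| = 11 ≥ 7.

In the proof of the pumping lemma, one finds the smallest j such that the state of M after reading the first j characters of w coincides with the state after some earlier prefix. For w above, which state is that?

Run of M on w = a b a b b b b a b b b:
  step 0: S0  (start)
  step 1: S2  (read a: S0→S2)
  step 2: S6  (read b: S2→S6)
  step 3: S4  (read a: S6→S4)
  step 4: S1  (read b: S4→S1)
  step 5: S4  (read b: S1→S4)   ← first repeat (S4 seen earlier)
  step 6: S1  (read b: S4→S1)
  step 7: S4  (read b: S1→S4)
  step 8: S3  (read a: S4→S3)
  step 9: S5  (read b: S3→S5)
  step 10: S4  (read b: S5→S4)
  step 11: S1  (read b: S4→S1)

The earliest repeat is at step j = 5: M is in S4, which it already visited at step i = 3.

S4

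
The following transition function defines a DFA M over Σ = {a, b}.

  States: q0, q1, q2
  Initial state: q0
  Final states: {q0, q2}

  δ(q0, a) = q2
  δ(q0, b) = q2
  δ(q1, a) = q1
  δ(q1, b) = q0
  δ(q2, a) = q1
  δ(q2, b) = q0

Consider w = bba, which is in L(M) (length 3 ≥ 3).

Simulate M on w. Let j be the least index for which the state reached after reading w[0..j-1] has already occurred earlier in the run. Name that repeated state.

q0

State sequence: q0 -b-> q2 -b-> q0 -a-> q2
First repeat at step 2: q0 was already visited.

The earliest repeat is at step j = 2: M is in q0, which it already visited at step i = 0.
With |Q| = 3, pigeonhole forces a state repeat no later than step 3; the substring read between the first and second visits to that state can be pumped.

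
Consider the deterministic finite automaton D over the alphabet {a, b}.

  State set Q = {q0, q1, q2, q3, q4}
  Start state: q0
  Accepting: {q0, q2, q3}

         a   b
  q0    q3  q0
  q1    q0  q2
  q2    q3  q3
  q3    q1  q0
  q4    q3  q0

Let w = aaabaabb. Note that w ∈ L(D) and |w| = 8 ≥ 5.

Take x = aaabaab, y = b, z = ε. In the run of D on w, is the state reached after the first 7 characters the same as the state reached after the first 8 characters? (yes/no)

no

Run of D on the first 8 characters of w = a a a b a a b b:
  step 0: q0  (start)
  step 1: q3  (read a: q0→q3)
  step 2: q1  (read a: q3→q1)
  step 3: q0  (read a: q1→q0)
  step 4: q0  (read b: q0→q0)
  step 5: q3  (read a: q0→q3)
  step 6: q1  (read a: q3→q1)
  step 7: q2  (read b: q1→q2)
  step 8: q3  (read b: q2→q3)

After x (step 7): q2. After xy (step 8): q3.
They differ (q2 ≠ q3), so y is not a cycle from the state after x; this split is not the one the pumping-lemma construction produces, and pumping y need not keep the string in L(D).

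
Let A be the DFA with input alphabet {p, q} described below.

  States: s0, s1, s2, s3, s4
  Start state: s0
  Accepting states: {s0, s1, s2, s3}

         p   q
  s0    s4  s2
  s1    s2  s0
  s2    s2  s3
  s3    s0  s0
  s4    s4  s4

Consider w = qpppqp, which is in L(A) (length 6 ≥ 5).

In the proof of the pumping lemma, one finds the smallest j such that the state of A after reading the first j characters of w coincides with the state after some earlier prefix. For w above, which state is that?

Run of A on w = q p p p q p:
  step 0: s0  (start)
  step 1: s2  (read q: s0→s2)
  step 2: s2  (read p: s2→s2)   ← first repeat (s2 seen earlier)
  step 3: s2  (read p: s2→s2)
  step 4: s2  (read p: s2→s2)
  step 5: s3  (read q: s2→s3)
  step 6: s0  (read p: s3→s0)

The earliest repeat is at step j = 2: A is in s2, which it already visited at step i = 1.
The DFA has 5 states, so the proof of the pumping lemma guarantees a repeated state among the first 5+1 visited; the segment between the two visits is the pumpable y.

s2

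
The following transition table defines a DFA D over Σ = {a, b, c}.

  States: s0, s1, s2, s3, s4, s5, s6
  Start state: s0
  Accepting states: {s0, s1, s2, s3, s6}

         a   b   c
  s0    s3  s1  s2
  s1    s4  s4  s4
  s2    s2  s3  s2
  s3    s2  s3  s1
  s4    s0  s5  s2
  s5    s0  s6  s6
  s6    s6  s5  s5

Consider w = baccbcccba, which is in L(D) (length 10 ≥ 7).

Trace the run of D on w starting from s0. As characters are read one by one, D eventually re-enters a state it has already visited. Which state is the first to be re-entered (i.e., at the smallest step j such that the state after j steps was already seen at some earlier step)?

s2

Run of D on w = b a c c b c c c b a:
  step 0: s0  (start)
  step 1: s1  (read b: s0→s1)
  step 2: s4  (read a: s1→s4)
  step 3: s2  (read c: s4→s2)
  step 4: s2  (read c: s2→s2)   ← first repeat (s2 seen earlier)
  step 5: s3  (read b: s2→s3)
  step 6: s1  (read c: s3→s1)
  step 7: s4  (read c: s1→s4)
  step 8: s2  (read c: s4→s2)
  step 9: s3  (read b: s2→s3)
  step 10: s2  (read a: s3→s2)

The earliest repeat is at step j = 4: D is in s2, which it already visited at step i = 3.
The DFA has 7 states, so the proof of the pumping lemma guarantees a repeated state among the first 7+1 visited; the segment between the two visits is the pumpable y.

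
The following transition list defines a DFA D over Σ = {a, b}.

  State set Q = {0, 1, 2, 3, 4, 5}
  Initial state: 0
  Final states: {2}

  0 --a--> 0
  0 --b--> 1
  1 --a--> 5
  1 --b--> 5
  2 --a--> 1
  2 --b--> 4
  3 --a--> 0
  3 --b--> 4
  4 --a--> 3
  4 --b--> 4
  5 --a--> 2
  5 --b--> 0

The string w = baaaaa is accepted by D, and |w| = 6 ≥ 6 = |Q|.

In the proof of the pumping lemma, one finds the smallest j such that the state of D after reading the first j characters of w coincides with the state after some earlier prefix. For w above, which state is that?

Run of D on w = b a a a a a:
  step 0: 0  (start)
  step 1: 1  (read b: 0→1)
  step 2: 5  (read a: 1→5)
  step 3: 2  (read a: 5→2)
  step 4: 1  (read a: 2→1)   ← first repeat (1 seen earlier)
  step 5: 5  (read a: 1→5)
  step 6: 2  (read a: 5→2)

The earliest repeat is at step j = 4: D is in 1, which it already visited at step i = 1.

1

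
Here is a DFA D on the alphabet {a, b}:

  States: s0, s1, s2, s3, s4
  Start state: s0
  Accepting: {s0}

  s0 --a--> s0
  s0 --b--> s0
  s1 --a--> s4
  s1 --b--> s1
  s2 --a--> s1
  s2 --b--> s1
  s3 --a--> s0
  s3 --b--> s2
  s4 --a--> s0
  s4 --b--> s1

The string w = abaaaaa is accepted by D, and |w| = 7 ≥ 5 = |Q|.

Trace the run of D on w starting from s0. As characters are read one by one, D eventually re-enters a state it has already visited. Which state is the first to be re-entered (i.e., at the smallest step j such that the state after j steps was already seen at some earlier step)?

Run of D on w = a b a a a a a:
  step 0: s0  (start)
  step 1: s0  (read a: s0→s0)   ← first repeat (s0 seen earlier)
  step 2: s0  (read b: s0→s0)
  step 3: s0  (read a: s0→s0)
  step 4: s0  (read a: s0→s0)
  step 5: s0  (read a: s0→s0)
  step 6: s0  (read a: s0→s0)
  step 7: s0  (read a: s0→s0)

The earliest repeat is at step j = 1: D is in s0, which it already visited at step i = 0.

s0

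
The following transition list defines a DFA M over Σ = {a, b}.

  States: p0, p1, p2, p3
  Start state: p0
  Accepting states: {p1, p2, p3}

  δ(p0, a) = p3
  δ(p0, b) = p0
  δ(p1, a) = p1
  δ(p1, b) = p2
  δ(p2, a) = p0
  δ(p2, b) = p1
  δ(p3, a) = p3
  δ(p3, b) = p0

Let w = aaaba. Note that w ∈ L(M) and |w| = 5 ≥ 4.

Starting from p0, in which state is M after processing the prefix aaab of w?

Run of M on the first 4 characters of w = a a a b:
  step 0: p0  (start)
  step 1: p3  (read a: p0→p3)
  step 2: p3  (read a: p3→p3)
  step 3: p3  (read a: p3→p3)
  step 4: p0  (read b: p3→p0)

After reading 4 characters, M is in state p0.
(This kind of state-tracing is the core of the pumping-lemma construction: with 4 states, pigeonhole forces a repeat within the first 4 steps.)

p0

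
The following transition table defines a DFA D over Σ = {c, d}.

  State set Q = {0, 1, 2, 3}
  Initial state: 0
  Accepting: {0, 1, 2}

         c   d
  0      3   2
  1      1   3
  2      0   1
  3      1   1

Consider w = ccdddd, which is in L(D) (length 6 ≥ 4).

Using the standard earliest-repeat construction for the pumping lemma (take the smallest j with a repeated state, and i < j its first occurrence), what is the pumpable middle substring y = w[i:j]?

State sequence: 0 -c-> 3 -c-> 1 -d-> 3 -d-> 1 -d-> 3 -d-> 1
First repeat at step 3: 3 was already visited.

So i = 1, j = 3, giving x = w[0:1] = c, y = w[1:3] = cd, z = w[3:6] = ddd.
Check: |xy| = 3 ≤ 4 and |y| = 2 ≥ 1. Reading y takes D from 3 back to 3, so every xyⁱz is accepted.
The DFA has 4 states, so the proof of the pumping lemma guarantees a repeated state among the first 4+1 visited; the segment between the two visits is the pumpable y.

cd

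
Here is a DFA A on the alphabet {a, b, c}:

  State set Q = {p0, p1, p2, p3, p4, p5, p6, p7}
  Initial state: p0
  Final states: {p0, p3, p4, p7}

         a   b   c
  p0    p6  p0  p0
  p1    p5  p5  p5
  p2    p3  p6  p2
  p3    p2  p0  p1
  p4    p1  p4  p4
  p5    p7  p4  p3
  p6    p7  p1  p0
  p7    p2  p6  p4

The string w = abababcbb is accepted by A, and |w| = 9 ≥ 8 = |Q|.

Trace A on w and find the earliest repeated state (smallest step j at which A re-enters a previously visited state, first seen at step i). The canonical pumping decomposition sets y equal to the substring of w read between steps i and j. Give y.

Run of A on w = a b a b a b c b b:
  step 0: p0  (start)
  step 1: p6  (read a: p0→p6)
  step 2: p1  (read b: p6→p1)
  step 3: p5  (read a: p1→p5)
  step 4: p4  (read b: p5→p4)
  step 5: p1  (read a: p4→p1)   ← first repeat (p1 seen earlier)
  step 6: p5  (read b: p1→p5)
  step 7: p3  (read c: p5→p3)
  step 8: p0  (read b: p3→p0)
  step 9: p0  (read b: p0→p0)

So i = 2, j = 5, giving x = w[0:2] = ab, y = w[2:5] = aba, z = w[5:9] = bcbb.
Check: |xy| = 5 ≤ 8 and |y| = 3 ≥ 1. Reading y takes A from p1 back to p1, so every xyⁱz is accepted.
With |Q| = 8, pigeonhole forces a state repeat no later than step 8; the substring read between the first and second visits to that state can be pumped.

aba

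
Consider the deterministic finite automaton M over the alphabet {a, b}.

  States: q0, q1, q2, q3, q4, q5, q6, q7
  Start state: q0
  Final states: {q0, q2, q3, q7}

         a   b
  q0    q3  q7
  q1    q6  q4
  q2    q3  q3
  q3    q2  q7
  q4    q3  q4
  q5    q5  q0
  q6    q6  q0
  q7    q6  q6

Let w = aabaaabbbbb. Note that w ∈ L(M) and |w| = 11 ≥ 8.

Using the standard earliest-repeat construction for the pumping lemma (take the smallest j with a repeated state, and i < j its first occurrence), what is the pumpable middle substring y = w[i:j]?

Run of M on w = a a b a a a b b b b b:
  step 0: q0  (start)
  step 1: q3  (read a: q0→q3)
  step 2: q2  (read a: q3→q2)
  step 3: q3  (read b: q2→q3)   ← first repeat (q3 seen earlier)
  step 4: q2  (read a: q3→q2)
  step 5: q3  (read a: q2→q3)
  step 6: q2  (read a: q3→q2)
  step 7: q3  (read b: q2→q3)
  step 8: q7  (read b: q3→q7)
  step 9: q6  (read b: q7→q6)
  step 10: q0  (read b: q6→q0)
  step 11: q7  (read b: q0→q7)

So i = 1, j = 3, giving x = w[0:1] = a, y = w[1:3] = ab, z = w[3:11] = aaabbbbb.
Check: |xy| = 3 ≤ 8 and |y| = 2 ≥ 1. Reading y takes M from q3 back to q3, so every xyⁱz is accepted.
Pumping length from the standard proof: p = 8 (the number of states). The repeated state found above gives |xy| = j ≤ 8 and |y| = j − i ≥ 1.

ab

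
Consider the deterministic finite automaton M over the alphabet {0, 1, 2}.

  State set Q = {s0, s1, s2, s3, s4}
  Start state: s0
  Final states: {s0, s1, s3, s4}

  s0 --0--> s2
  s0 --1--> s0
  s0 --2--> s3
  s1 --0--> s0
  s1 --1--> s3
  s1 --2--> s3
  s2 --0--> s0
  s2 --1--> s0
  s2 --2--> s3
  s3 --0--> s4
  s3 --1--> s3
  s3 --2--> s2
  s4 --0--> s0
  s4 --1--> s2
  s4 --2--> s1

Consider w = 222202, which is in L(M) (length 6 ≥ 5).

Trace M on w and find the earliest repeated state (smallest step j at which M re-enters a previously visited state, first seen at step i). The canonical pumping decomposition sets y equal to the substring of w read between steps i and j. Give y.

Run of M on w = 2 2 2 2 0 2:
  step 0: s0  (start)
  step 1: s3  (read 2: s0→s3)
  step 2: s2  (read 2: s3→s2)
  step 3: s3  (read 2: s2→s3)   ← first repeat (s3 seen earlier)
  step 4: s2  (read 2: s3→s2)
  step 5: s0  (read 0: s2→s0)
  step 6: s3  (read 2: s0→s3)

So i = 1, j = 3, giving x = w[0:1] = 2, y = w[1:3] = 22, z = w[3:6] = 202.
Check: |xy| = 3 ≤ 5 and |y| = 2 ≥ 1. Reading y takes M from s3 back to s3, so every xyⁱz is accepted.

22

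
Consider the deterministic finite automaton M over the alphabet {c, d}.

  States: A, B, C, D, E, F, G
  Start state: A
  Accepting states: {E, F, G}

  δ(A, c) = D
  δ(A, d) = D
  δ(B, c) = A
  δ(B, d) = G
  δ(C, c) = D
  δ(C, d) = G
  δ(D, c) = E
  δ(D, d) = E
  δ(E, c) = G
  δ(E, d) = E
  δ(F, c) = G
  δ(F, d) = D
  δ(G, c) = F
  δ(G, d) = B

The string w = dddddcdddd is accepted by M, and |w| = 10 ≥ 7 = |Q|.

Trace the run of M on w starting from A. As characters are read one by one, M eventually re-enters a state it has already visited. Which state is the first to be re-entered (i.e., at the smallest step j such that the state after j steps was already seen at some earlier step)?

E

State sequence: A -d-> D -d-> E -d-> E -d-> E -d-> E -c-> G -d-> B -d-> G -d-> B -d-> G
First repeat at step 3: E was already visited.

The earliest repeat is at step j = 3: M is in E, which it already visited at step i = 2.
The DFA has 7 states, so the proof of the pumping lemma guarantees a repeated state among the first 7+1 visited; the segment between the two visits is the pumpable y.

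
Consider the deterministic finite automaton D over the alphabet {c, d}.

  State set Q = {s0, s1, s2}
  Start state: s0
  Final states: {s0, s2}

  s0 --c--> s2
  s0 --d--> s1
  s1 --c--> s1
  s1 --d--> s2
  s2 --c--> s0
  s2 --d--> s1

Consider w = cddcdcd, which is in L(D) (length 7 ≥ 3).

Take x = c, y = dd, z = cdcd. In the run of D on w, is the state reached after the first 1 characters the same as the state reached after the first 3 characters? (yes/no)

Run of D on the first 3 characters of w = c d d:
  step 0: s0  (start)
  step 1: s2  (read c: s0→s2)
  step 2: s1  (read d: s2→s1)
  step 3: s2  (read d: s1→s2)

After x (step 1): s2. After xy (step 3): s2.
They match, so y = dd drives D around a cycle from s2 back to itself; pumping y any number of times keeps D in s2 before reading z, and xyⁱz ∈ L(D) for every i ≥ 0.

yes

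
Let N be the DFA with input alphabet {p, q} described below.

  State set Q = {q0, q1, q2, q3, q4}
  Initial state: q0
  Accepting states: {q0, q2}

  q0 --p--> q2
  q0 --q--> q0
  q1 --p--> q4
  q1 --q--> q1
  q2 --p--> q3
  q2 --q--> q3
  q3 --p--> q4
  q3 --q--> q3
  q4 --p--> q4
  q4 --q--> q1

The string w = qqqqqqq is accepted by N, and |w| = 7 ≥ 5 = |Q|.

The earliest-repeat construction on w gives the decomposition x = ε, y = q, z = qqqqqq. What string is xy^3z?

xy^3z = ε·q·q·q·qqqqqq = qqqqqqqqq.
Reading y = q takes N from q0 back to q0, so after x·y·y·y the machine is still in q0, and z then leads to the accepting state q0. Hence qqqqqqqqq ∈ L(N).

qqqqqqqqq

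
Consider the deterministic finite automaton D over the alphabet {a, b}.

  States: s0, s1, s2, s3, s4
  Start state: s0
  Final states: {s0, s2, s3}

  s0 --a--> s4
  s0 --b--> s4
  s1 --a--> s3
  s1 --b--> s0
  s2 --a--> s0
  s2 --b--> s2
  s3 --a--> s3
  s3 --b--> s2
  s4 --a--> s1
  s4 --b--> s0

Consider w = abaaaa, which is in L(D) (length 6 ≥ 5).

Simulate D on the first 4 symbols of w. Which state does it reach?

s1

State sequence: s0 -a-> s4 -b-> s0 -a-> s4 -a-> s1

After reading 4 characters, D is in state s1.
(This kind of state-tracing is the core of the pumping-lemma construction: with 5 states, pigeonhole forces a repeat within the first 5 steps.)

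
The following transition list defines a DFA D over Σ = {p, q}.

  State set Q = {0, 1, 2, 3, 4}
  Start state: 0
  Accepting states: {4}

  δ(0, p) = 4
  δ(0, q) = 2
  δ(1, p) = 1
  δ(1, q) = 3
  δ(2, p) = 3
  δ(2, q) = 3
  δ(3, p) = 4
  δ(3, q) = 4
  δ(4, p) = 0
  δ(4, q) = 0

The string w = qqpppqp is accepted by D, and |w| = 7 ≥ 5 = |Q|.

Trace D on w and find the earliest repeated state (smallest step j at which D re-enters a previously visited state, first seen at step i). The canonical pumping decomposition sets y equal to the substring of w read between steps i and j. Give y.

qqpp

Run of D on w = q q p p p q p:
  step 0: 0  (start)
  step 1: 2  (read q: 0→2)
  step 2: 3  (read q: 2→3)
  step 3: 4  (read p: 3→4)
  step 4: 0  (read p: 4→0)   ← first repeat (0 seen earlier)
  step 5: 4  (read p: 0→4)
  step 6: 0  (read q: 4→0)
  step 7: 4  (read p: 0→4)

So i = 0, j = 4, giving x = w[0:0] = ε, y = w[0:4] = qqpp, z = w[4:7] = pqp.
Check: |xy| = 4 ≤ 5 and |y| = 4 ≥ 1. Reading y takes D from 0 back to 0, so every xyⁱz is accepted.
With |Q| = 5, pigeonhole forces a state repeat no later than step 5; the substring read between the first and second visits to that state can be pumped.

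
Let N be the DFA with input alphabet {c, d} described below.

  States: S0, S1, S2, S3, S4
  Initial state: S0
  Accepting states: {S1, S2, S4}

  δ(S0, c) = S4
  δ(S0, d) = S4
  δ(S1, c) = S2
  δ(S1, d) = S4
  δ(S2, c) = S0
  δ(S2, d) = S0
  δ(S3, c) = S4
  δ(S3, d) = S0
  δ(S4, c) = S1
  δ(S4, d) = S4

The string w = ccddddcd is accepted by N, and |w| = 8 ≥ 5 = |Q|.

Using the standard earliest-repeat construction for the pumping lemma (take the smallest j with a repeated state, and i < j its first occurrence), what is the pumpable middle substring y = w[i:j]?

cd

Run of N on w = c c d d d d c d:
  step 0: S0  (start)
  step 1: S4  (read c: S0→S4)
  step 2: S1  (read c: S4→S1)
  step 3: S4  (read d: S1→S4)   ← first repeat (S4 seen earlier)
  step 4: S4  (read d: S4→S4)
  step 5: S4  (read d: S4→S4)
  step 6: S4  (read d: S4→S4)
  step 7: S1  (read c: S4→S1)
  step 8: S4  (read d: S1→S4)

So i = 1, j = 3, giving x = w[0:1] = c, y = w[1:3] = cd, z = w[3:8] = dddcd.
Check: |xy| = 3 ≤ 5 and |y| = 2 ≥ 1. Reading y takes N from S4 back to S4, so every xyⁱz is accepted.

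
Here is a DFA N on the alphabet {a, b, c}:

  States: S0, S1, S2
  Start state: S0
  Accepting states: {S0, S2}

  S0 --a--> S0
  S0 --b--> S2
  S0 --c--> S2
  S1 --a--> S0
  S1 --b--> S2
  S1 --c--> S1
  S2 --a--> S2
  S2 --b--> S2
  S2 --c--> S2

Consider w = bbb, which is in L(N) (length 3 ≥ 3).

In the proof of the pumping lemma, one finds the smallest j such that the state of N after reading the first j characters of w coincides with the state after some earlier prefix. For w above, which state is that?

State sequence: S0 -b-> S2 -b-> S2 -b-> S2
First repeat at step 2: S2 was already visited.

The earliest repeat is at step j = 2: N is in S2, which it already visited at step i = 1.

S2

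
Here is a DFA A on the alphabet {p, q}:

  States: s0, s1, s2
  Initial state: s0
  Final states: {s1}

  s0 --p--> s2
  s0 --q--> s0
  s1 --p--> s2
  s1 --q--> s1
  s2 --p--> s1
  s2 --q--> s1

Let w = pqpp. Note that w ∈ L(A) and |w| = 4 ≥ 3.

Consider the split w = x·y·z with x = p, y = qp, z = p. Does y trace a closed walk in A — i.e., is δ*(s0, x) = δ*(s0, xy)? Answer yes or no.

Run of A on the first 3 characters of w = p q p:
  step 0: s0  (start)
  step 1: s2  (read p: s0→s2)
  step 2: s1  (read q: s2→s1)
  step 3: s2  (read p: s1→s2)

After x (step 1): s2. After xy (step 3): s2.
They match, so y = qp drives A around a cycle from s2 back to itself; pumping y any number of times keeps A in s2 before reading z, and xyⁱz ∈ L(A) for every i ≥ 0.

yes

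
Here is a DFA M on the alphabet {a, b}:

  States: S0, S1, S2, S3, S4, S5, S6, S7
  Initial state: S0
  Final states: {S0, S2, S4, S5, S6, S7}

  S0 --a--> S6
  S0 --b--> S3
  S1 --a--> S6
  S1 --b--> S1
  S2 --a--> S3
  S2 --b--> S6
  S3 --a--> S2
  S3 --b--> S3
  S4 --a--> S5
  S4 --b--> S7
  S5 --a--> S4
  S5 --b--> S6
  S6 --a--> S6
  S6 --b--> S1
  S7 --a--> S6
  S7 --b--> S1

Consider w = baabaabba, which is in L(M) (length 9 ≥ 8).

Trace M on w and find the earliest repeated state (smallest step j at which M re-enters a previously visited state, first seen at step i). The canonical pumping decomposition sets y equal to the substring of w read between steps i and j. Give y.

Run of M on w = b a a b a a b b a:
  step 0: S0  (start)
  step 1: S3  (read b: S0→S3)
  step 2: S2  (read a: S3→S2)
  step 3: S3  (read a: S2→S3)   ← first repeat (S3 seen earlier)
  step 4: S3  (read b: S3→S3)
  step 5: S2  (read a: S3→S2)
  step 6: S3  (read a: S2→S3)
  step 7: S3  (read b: S3→S3)
  step 8: S3  (read b: S3→S3)
  step 9: S2  (read a: S3→S2)

So i = 1, j = 3, giving x = w[0:1] = b, y = w[1:3] = aa, z = w[3:9] = baabba.
Check: |xy| = 3 ≤ 8 and |y| = 2 ≥ 1. Reading y takes M from S3 back to S3, so every xyⁱz is accepted.
With |Q| = 8, pigeonhole forces a state repeat no later than step 8; the substring read between the first and second visits to that state can be pumped.

aa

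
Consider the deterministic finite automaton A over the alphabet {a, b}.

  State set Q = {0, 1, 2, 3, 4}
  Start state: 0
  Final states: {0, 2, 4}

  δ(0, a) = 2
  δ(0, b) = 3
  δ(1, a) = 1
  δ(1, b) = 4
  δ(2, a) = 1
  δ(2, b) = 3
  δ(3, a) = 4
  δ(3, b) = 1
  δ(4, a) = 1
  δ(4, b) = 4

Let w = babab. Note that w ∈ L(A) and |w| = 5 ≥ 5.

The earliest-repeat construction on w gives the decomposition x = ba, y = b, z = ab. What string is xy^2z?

xy^2z = ba·b·b·ab = babbab.
Reading y = b takes A from 4 back to 4, so after x·y·y the machine is still in 4, and z then leads to the accepting state 4. Hence babbab ∈ L(A).

babbab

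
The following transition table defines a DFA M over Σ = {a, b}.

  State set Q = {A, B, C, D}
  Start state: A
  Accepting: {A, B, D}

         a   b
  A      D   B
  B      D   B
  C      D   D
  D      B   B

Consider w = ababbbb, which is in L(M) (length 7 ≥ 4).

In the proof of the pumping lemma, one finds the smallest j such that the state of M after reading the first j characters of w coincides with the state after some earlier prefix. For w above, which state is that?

D

Run of M on w = a b a b b b b:
  step 0: A  (start)
  step 1: D  (read a: A→D)
  step 2: B  (read b: D→B)
  step 3: D  (read a: B→D)   ← first repeat (D seen earlier)
  step 4: B  (read b: D→B)
  step 5: B  (read b: B→B)
  step 6: B  (read b: B→B)
  step 7: B  (read b: B→B)

The earliest repeat is at step j = 3: M is in D, which it already visited at step i = 1.
The DFA has 4 states, so the proof of the pumping lemma guarantees a repeated state among the first 4+1 visited; the segment between the two visits is the pumpable y.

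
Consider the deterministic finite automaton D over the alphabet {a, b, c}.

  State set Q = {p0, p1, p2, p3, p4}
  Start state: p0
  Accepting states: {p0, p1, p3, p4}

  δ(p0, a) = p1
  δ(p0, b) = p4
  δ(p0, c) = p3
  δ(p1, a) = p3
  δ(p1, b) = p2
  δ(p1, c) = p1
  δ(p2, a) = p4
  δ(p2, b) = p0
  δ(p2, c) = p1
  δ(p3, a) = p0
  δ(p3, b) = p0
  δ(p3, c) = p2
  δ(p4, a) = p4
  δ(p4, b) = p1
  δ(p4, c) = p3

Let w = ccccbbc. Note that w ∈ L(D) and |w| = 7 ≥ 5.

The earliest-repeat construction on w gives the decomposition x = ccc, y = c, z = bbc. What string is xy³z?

xy^3z = ccc·c·c·c·bbc = ccccccbbc.
Reading y = c takes D from p1 back to p1, so after x·y·y·y the machine is still in p1, and z then leads to the accepting state p3. Hence ccccccbbc ∈ L(D).

ccccccbbc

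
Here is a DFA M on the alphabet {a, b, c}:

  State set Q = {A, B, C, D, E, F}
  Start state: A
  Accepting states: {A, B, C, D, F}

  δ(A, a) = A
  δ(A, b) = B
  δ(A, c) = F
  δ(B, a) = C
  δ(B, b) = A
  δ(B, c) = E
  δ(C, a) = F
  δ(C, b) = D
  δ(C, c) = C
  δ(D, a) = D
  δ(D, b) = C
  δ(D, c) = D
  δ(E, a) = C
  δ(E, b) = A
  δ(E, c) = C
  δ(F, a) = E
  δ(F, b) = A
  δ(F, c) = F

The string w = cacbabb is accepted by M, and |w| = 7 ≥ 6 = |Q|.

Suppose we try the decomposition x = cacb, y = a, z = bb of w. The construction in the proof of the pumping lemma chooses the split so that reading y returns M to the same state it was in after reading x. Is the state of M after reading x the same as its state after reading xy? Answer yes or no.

State sequence: A -c-> F -a-> E -c-> C -b-> D -a-> D

After x (step 4): D. After xy (step 5): D.
They match, so y = a drives M around a cycle from D back to itself; pumping y any number of times keeps M in D before reading z, and xyⁱz ∈ L(M) for every i ≥ 0.

yes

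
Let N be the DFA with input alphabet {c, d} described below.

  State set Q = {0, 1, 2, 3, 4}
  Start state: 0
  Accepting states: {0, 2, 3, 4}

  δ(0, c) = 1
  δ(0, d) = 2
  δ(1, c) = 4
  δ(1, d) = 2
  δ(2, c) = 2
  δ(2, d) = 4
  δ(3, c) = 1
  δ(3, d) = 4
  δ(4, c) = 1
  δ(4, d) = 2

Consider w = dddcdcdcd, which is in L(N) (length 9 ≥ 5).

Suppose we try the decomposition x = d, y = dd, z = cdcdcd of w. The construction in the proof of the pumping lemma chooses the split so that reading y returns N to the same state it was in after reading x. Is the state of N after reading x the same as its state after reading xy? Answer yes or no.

Run of N on the first 3 characters of w = d d d:
  step 0: 0  (start)
  step 1: 2  (read d: 0→2)
  step 2: 4  (read d: 2→4)
  step 3: 2  (read d: 4→2)

After x (step 1): 2. After xy (step 3): 2.
They match, so y = dd drives N around a cycle from 2 back to itself; pumping y any number of times keeps N in 2 before reading z, and xyⁱz ∈ L(N) for every i ≥ 0.

yes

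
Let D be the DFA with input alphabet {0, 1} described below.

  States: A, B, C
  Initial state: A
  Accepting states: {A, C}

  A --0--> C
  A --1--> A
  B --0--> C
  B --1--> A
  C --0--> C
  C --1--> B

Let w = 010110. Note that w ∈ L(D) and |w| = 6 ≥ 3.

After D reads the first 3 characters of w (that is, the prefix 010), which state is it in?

C

Run of D on the first 3 characters of w = 0 1 0:
  step 0: A  (start)
  step 1: C  (read 0: A→C)
  step 2: B  (read 1: C→B)
  step 3: C  (read 0: B→C)

After reading 3 characters, D is in state C.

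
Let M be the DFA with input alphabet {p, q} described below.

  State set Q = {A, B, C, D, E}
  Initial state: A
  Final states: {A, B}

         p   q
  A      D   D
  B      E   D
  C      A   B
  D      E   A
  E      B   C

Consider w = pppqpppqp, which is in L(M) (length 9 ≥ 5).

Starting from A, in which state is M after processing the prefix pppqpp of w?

B

Run of M on the first 6 characters of w = p p p q p p:
  step 0: A  (start)
  step 1: D  (read p: A→D)
  step 2: E  (read p: D→E)
  step 3: B  (read p: E→B)
  step 4: D  (read q: B→D)
  step 5: E  (read p: D→E)
  step 6: B  (read p: E→B)

After reading 6 characters, M is in state B.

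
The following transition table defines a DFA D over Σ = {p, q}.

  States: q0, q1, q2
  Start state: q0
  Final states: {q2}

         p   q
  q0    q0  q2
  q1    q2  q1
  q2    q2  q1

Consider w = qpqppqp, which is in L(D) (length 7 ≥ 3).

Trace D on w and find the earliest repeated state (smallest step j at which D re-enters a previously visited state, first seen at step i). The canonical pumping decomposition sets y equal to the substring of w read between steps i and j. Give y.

p

State sequence: q0 -q-> q2 -p-> q2 -q-> q1 -p-> q2 -p-> q2 -q-> q1 -p-> q2
First repeat at step 2: q2 was already visited.

So i = 1, j = 2, giving x = w[0:1] = q, y = w[1:2] = p, z = w[2:7] = qppqp.
Check: |xy| = 2 ≤ 3 and |y| = 1 ≥ 1. Reading y takes D from q2 back to q2, so every xyⁱz is accepted.
Pumping length from the standard proof: p = 3 (the number of states). The repeated state found above gives |xy| = j ≤ 3 and |y| = j − i ≥ 1.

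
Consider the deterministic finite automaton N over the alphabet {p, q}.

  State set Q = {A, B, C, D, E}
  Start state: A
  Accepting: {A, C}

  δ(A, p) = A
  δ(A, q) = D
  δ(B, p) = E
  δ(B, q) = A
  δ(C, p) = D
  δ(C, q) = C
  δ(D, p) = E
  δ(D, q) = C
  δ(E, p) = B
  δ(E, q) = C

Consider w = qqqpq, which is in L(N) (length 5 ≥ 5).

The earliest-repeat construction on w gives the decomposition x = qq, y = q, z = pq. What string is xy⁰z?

qqpq

xy⁰z = xz = qq·pq = qqpq.
Reading y = q takes N from C back to C, so after x the machine is still in C, and z then leads to the accepting state C. Hence qqpq ∈ L(N).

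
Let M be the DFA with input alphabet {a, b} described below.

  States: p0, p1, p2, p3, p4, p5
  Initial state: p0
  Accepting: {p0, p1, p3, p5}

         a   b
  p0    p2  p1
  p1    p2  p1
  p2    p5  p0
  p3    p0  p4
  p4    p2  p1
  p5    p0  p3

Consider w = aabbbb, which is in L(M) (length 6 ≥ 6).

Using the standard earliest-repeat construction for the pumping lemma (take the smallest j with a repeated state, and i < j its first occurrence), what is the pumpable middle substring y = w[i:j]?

State sequence: p0 -a-> p2 -a-> p5 -b-> p3 -b-> p4 -b-> p1 -b-> p1
First repeat at step 6: p1 was already visited.

So i = 5, j = 6, giving x = w[0:5] = aabbb, y = w[5:6] = b, z = w[6:6] = ε.
Check: |xy| = 6 ≤ 6 and |y| = 1 ≥ 1. Reading y takes M from p1 back to p1, so every xyⁱz is accepted.

b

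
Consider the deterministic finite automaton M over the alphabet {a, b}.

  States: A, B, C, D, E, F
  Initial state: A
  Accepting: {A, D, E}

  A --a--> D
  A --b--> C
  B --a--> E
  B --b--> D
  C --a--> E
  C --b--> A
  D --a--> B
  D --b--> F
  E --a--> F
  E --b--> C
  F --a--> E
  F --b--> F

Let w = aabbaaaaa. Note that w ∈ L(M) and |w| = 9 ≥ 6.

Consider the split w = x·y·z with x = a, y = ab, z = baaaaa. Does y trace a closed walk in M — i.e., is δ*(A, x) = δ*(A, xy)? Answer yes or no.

yes

State sequence: A -a-> D -a-> B -b-> D

After x (step 1): D. After xy (step 3): D.
They match, so y = ab drives M around a cycle from D back to itself; pumping y any number of times keeps M in D before reading z, and xyⁱz ∈ L(M) for every i ≥ 0.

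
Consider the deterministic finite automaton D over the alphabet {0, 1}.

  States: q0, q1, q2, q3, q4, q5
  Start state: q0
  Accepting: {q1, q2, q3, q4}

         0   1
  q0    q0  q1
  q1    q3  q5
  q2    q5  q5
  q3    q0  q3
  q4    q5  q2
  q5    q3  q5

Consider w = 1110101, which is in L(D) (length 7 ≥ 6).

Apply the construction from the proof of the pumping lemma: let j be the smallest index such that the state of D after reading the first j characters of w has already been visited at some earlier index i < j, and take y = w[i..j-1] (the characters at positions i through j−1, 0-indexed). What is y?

State sequence: q0 -1-> q1 -1-> q5 -1-> q5 -0-> q3 -1-> q3 -0-> q0 -1-> q1
First repeat at step 3: q5 was already visited.

So i = 2, j = 3, giving x = w[0:2] = 11, y = w[2:3] = 1, z = w[3:7] = 0101.
Check: |xy| = 3 ≤ 6 and |y| = 1 ≥ 1. Reading y takes D from q5 back to q5, so every xyⁱz is accepted.

1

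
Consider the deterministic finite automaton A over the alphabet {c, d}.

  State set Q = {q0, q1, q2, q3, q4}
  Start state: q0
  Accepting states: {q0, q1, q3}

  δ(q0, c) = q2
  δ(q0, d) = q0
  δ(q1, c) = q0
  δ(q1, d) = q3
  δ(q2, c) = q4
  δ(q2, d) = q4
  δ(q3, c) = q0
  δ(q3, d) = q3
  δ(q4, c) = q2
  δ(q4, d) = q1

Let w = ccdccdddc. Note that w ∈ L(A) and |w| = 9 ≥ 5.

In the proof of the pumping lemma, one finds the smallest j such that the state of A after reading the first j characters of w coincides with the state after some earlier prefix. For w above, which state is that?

State sequence: q0 -c-> q2 -c-> q4 -d-> q1 -c-> q0 -c-> q2 -d-> q4 -d-> q1 -d-> q3 -c-> q0
First repeat at step 4: q0 was already visited.

The earliest repeat is at step j = 4: A is in q0, which it already visited at step i = 0.

q0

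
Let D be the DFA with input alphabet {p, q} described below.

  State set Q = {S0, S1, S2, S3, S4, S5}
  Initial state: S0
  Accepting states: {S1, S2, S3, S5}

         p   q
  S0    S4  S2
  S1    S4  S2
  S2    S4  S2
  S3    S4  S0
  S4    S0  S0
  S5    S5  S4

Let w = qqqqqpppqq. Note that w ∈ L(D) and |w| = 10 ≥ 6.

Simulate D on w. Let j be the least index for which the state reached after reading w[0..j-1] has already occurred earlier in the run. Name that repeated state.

S2

State sequence: S0 -q-> S2 -q-> S2 -q-> S2 -q-> S2 -q-> S2 -p-> S4 -p-> S0 -p-> S4 -q-> S0 -q-> S2
First repeat at step 2: S2 was already visited.

The earliest repeat is at step j = 2: D is in S2, which it already visited at step i = 1.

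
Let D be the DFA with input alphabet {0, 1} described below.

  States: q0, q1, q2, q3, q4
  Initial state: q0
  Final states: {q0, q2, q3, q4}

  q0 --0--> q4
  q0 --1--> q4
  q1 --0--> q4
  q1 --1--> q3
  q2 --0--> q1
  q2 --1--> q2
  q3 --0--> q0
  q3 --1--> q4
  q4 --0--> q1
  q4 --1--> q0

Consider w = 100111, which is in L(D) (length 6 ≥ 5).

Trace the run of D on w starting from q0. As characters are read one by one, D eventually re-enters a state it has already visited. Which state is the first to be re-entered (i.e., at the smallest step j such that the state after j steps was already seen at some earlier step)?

q4

Run of D on w = 1 0 0 1 1 1:
  step 0: q0  (start)
  step 1: q4  (read 1: q0→q4)
  step 2: q1  (read 0: q4→q1)
  step 3: q4  (read 0: q1→q4)   ← first repeat (q4 seen earlier)
  step 4: q0  (read 1: q4→q0)
  step 5: q4  (read 1: q0→q4)
  step 6: q0  (read 1: q4→q0)

The earliest repeat is at step j = 3: D is in q4, which it already visited at step i = 1.
The DFA has 5 states, so the proof of the pumping lemma guarantees a repeated state among the first 5+1 visited; the segment between the two visits is the pumpable y.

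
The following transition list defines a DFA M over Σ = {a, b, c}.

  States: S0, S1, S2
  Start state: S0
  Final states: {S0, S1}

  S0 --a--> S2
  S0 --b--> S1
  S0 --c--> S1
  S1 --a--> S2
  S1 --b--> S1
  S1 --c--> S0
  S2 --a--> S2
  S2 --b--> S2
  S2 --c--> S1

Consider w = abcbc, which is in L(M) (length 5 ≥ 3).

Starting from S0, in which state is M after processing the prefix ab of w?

S2

State sequence: S0 -a-> S2 -b-> S2

After reading 2 characters, M is in state S2.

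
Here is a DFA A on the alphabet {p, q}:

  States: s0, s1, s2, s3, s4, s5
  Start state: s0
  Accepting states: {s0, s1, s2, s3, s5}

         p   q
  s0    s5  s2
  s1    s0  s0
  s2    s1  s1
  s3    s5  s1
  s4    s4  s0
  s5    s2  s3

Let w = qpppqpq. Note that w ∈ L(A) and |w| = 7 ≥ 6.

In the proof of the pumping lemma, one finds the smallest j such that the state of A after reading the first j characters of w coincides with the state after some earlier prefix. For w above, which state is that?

s0

Run of A on w = q p p p q p q:
  step 0: s0  (start)
  step 1: s2  (read q: s0→s2)
  step 2: s1  (read p: s2→s1)
  step 3: s0  (read p: s1→s0)   ← first repeat (s0 seen earlier)
  step 4: s5  (read p: s0→s5)
  step 5: s3  (read q: s5→s3)
  step 6: s5  (read p: s3→s5)
  step 7: s3  (read q: s5→s3)

The earliest repeat is at step j = 3: A is in s0, which it already visited at step i = 0.
Pumping length from the standard proof: p = 6 (the number of states). The repeated state found above gives |xy| = j ≤ 6 and |y| = j − i ≥ 1.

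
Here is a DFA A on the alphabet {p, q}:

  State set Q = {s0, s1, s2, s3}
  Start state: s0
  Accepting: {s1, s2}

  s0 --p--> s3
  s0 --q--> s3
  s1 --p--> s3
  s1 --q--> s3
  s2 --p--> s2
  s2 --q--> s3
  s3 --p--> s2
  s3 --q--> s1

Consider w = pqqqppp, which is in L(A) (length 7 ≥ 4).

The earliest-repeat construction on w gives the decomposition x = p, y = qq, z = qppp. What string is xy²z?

pqqqqqppp

xy^2z = p·qq·qq·qppp = pqqqqqppp.
Reading y = qq takes A from s3 back to s3, so after x·y·y the machine is still in s3, and z then leads to the accepting state s2. Hence pqqqqqppp ∈ L(A).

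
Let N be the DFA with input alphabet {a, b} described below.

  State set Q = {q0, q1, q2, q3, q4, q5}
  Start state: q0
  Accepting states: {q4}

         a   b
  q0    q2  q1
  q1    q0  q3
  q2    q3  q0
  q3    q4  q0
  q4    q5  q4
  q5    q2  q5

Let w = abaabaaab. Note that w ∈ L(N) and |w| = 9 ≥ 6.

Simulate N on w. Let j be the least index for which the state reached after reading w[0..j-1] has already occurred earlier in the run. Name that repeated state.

State sequence: q0 -a-> q2 -b-> q0 -a-> q2 -a-> q3 -b-> q0 -a-> q2 -a-> q3 -a-> q4 -b-> q4
First repeat at step 2: q0 was already visited.

The earliest repeat is at step j = 2: N is in q0, which it already visited at step i = 0.
Since N has 6 states, any run of length ≥ 6 visits 6+1 states, so by pigeonhole some state repeats within the first 6 steps — that repeat gives the pumpable loop.

q0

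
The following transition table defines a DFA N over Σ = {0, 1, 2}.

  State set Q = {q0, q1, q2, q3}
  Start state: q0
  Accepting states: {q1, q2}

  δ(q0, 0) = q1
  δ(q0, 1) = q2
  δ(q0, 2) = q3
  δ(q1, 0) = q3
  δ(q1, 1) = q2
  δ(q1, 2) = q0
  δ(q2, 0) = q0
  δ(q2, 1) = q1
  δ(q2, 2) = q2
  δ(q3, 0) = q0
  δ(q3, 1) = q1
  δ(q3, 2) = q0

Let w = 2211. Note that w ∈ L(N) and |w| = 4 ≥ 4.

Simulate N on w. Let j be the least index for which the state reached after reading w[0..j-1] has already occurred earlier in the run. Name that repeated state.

Run of N on w = 2 2 1 1:
  step 0: q0  (start)
  step 1: q3  (read 2: q0→q3)
  step 2: q0  (read 2: q3→q0)   ← first repeat (q0 seen earlier)
  step 3: q2  (read 1: q0→q2)
  step 4: q1  (read 1: q2→q1)

The earliest repeat is at step j = 2: N is in q0, which it already visited at step i = 0.
Since N has 4 states, any run of length ≥ 4 visits 4+1 states, so by pigeonhole some state repeats within the first 4 steps — that repeat gives the pumpable loop.

q0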